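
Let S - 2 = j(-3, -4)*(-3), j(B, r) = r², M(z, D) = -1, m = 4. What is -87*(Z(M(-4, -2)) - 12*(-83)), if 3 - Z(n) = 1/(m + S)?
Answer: -1216811/14 ≈ -86915.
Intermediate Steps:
S = -46 (S = 2 + (-4)²*(-3) = 2 + 16*(-3) = 2 - 48 = -46)
Z(n) = 127/42 (Z(n) = 3 - 1/(4 - 46) = 3 - 1/(-42) = 3 - 1*(-1/42) = 3 + 1/42 = 127/42)
-87*(Z(M(-4, -2)) - 12*(-83)) = -87*(127/42 - 12*(-83)) = -87*(127/42 + 996) = -87*41959/42 = -1216811/14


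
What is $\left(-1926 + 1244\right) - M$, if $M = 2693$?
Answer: $-3375$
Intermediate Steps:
$\left(-1926 + 1244\right) - M = \left(-1926 + 1244\right) - 2693 = -682 - 2693 = -3375$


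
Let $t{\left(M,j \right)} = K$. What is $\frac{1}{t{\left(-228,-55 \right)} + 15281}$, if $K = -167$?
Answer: $\frac{1}{15114} \approx 6.6164 \cdot 10^{-5}$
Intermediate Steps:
$t{\left(M,j \right)} = -167$
$\frac{1}{t{\left(-228,-55 \right)} + 15281} = \frac{1}{-167 + 15281} = \frac{1}{15114}$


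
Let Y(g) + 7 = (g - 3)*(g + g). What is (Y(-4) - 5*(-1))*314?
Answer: 16956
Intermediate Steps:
Y(g) = -7 + 2*g*(-3 + g) (Y(g) = -7 + (g - 3)*(g + g) = -7 + (-3 + g)*(2*g) = -7 + 2*g*(-3 + g))
(Y(-4) - 5*(-1))*314 = ((-7 - 6*(-4) + 2*(-4)²) - 5*(-1))*314 = ((-7 + 24 + 2*16) + 5)*314 = ((-7 + 24 + 32) + 5)*314 = (49 + 5)*314 = 54*314 = 16956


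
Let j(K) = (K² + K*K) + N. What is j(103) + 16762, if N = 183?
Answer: 38163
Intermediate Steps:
j(K) = 183 + 2*K² (j(K) = (K² + K*K) + 183 = (K² + K²) + 183 = 2*K² + 183 = 183 + 2*K²)
j(103) + 16762 = (183 + 2*103²) + 16762 = (183 + 2*10609) + 16762 = (183 + 21218) + 16762 = 21401 + 16762 = 38163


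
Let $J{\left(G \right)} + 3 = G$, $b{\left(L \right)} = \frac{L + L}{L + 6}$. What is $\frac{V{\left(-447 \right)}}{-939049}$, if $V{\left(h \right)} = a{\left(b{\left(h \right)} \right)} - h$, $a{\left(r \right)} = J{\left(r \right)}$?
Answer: $- \frac{65566}{138040203} \approx -0.00047498$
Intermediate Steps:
$b{\left(L \right)} = \frac{2 L}{6 + L}$
$J{\left(G \right)} = -3 + G$
$a{\left(r \right)} = -3 + r$
$V{\left(h \right)} = -3 - h + \frac{2 h}{6 + h}$ ($V{\left(h \right)} = \left(-3 + \frac{2 h}{6 + h}\right) - h = -3 - h + \frac{2 h}{6 + h}$)
$\frac{V{\left(-447 \right)}}{-939049} = \frac{\frac{1}{6 - 447} \left(-18 - \left(-447\right)^{2} - -3129\right)}{-939049} = \frac{-18 - 199809 + 3129}{-441} \left(- \frac{1}{939049}\right) = - \frac{-18 - 199809 + 3129}{441} \left(- \frac{1}{939049}\right) = \left(- \frac{1}{441}\right) \left(-196698\right) \left(- \frac{1}{939049}\right) = \frac{65566}{147} \left(- \frac{1}{939049}\right) = - \frac{65566}{138040203}$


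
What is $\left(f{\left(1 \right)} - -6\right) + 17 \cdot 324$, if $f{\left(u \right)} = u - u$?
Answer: $5514$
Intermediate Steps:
$f{\left(u \right)} = 0$
$\left(f{\left(1 \right)} - -6\right) + 17 \cdot 324 = \left(0 - -6\right) + 17 \cdot 324 = \left(0 + 6\right) + 5508 = 6 + 5508 = 5514$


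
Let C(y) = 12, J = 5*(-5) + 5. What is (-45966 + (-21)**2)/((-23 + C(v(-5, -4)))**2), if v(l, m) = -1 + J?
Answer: -45525/121 ≈ -376.24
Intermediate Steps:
J = -20 (J = -25 + 5 = -20)
v(l, m) = -21 (v(l, m) = -1 - 20 = -21)
(-45966 + (-21)**2)/((-23 + C(v(-5, -4)))**2) = (-45966 + (-21)**2)/((-23 + 12)**2) = (-45966 + 441)/((-11)**2) = -45525/121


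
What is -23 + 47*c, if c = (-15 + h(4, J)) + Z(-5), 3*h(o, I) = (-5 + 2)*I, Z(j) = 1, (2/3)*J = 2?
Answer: -822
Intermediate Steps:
J = 3 (J = (3/2)*2 = 3)
h(o, I) = -I (h(o, I) = ((-5 + 2)*I)/3 = (-3*I)/3 = -I)
c = -17 (c = (-15 - 1*3) + 1 = (-15 - 3) + 1 = -18 + 1 = -17)
-23 + 47*c = -23 + 47*(-17) = -23 - 799 = -822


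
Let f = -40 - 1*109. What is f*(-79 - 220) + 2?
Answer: 44553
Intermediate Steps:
f = -149 (f = -40 - 109 = -149)
f*(-79 - 220) + 2 = -149*(-79 - 220) + 2 = -149*(-299) + 2 = 44551 + 2 = 44553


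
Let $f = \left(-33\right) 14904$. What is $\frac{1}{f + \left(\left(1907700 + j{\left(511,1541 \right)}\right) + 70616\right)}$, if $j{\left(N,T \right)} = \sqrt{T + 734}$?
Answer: $\frac{1486484}{2209634679981} - \frac{5 \sqrt{91}}{2209634679981} \approx 6.7271 \cdot 10^{-7}$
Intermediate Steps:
$j{\left(N,T \right)} = \sqrt{734 + T}$
$f = -491832$
$\frac{1}{f + \left(\left(1907700 + j{\left(511,1541 \right)}\right) + 70616\right)} = \frac{1}{-491832 + \left(\left(1907700 + \sqrt{734 + 1541}\right) + 70616\right)} = \frac{1}{-491832 + \left(\left(1907700 + \sqrt{2275}\right) + 70616\right)} = \frac{1}{-491832 + \left(\left(1907700 + 5 \sqrt{91}\right) + 70616\right)} = \frac{1}{-491832 + \left(1978316 + 5 \sqrt{91}\right)} = \frac{1}{1486484 + 5 \sqrt{91}}$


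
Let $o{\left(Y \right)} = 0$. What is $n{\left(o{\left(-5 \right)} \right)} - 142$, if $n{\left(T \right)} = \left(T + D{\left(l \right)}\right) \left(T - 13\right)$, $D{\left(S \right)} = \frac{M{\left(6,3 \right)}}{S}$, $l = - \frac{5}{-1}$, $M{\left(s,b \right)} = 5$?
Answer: $-155$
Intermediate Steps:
$l = 5$ ($l = \left(-5\right) \left(-1\right) = 5$)
$D{\left(S \right)} = \frac{5}{S}$
$n{\left(T \right)} = \left(1 + T\right) \left(-13 + T\right)$ ($n{\left(T \right)} = \left(T + \frac{5}{5}\right) \left(T - 13\right) = \left(T + 5 \cdot \frac{1}{5}\right) \left(-13 + T\right) = \left(T + 1\right) \left(-13 + T\right) = \left(1 + T\right) \left(-13 + T\right)$)
$n{\left(o{\left(-5 \right)} \right)} - 142 = \left(-13 + 0^{2} - 0\right) - 142 = \left(-13 + 0 + 0\right) - 142 = -13 - 142 = -155$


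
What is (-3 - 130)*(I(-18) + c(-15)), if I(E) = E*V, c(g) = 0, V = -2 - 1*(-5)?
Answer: 7182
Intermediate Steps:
V = 3 (V = -2 + 5 = 3)
I(E) = 3*E (I(E) = E*3 = 3*E)
(-3 - 130)*(I(-18) + c(-15)) = (-3 - 130)*(3*(-18) + 0) = -133*(-54 + 0) = -133*(-54) = 7182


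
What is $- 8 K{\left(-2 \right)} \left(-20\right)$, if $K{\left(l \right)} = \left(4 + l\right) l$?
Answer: $-640$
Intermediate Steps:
$K{\left(l \right)} = l \left(4 + l\right)$
$- 8 K{\left(-2 \right)} \left(-20\right) = - 8 \left(- 2 \left(4 - 2\right)\right) \left(-20\right) = - 8 \left(\left(-2\right) 2\right) \left(-20\right) = \left(-8\right) \left(-4\right) \left(-20\right) = 32 \left(-20\right) = -640$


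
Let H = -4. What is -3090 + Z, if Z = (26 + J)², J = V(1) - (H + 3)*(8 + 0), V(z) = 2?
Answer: -1794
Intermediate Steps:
J = 10 (J = 2 - (-4 + 3)*(8 + 0) = 2 - (-1)*8 = 2 - 1*(-8) = 2 + 8 = 10)
Z = 1296 (Z = (26 + 10)² = 36² = 1296)
-3090 + Z = -3090 + 1296 = -1794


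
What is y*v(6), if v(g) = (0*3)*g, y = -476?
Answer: 0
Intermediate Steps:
v(g) = 0 (v(g) = 0*g = 0)
y*v(6) = -476*0 = 0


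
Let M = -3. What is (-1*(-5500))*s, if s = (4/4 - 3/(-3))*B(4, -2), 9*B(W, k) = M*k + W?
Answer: 110000/9 ≈ 12222.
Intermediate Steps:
B(W, k) = -k/3 + W/9 (B(W, k) = (-3*k + W)/9 = (W - 3*k)/9 = -k/3 + W/9)
s = 20/9 (s = (4/4 - 3/(-3))*(-⅓*(-2) + (⅑)*4) = (4*(¼) - 3*(-⅓))*(⅔ + 4/9) = (1 + 1)*(10/9) = 2*(10/9) = 20/9 ≈ 2.2222)
(-1*(-5500))*s = -1*(-5500)*(20/9) = 5500*(20/9) = 110000/9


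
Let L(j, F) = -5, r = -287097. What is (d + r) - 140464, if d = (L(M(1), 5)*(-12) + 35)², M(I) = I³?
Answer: -418536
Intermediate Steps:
d = 9025 (d = (-5*(-12) + 35)² = (60 + 35)² = 95² = 9025)
(d + r) - 140464 = (9025 - 287097) - 140464 = -278072 - 140464 = -418536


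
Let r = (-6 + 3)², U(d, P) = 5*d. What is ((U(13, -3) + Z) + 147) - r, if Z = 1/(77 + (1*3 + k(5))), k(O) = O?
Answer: 17256/85 ≈ 203.01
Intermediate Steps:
r = 9 (r = (-3)² = 9)
Z = 1/85 (Z = 1/(77 + (1*3 + 5)) = 1/(77 + (3 + 5)) = 1/(77 + 8) = 1/85 ≈ 0.011765)
((U(13, -3) + Z) + 147) - r = ((5*13 + 1/85) + 147) - 1*9 = ((65 + 1/85) + 147) - 9 = (5526/85 + 147) - 9 = 18021/85 - 9 = 17256/85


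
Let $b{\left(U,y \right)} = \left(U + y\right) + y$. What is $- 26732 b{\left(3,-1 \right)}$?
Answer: $-26732$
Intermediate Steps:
$b{\left(U,y \right)} = U + 2 y$
$- 26732 b{\left(3,-1 \right)} = - 26732 \left(3 + 2 \left(-1\right)\right) = - 26732 \left(3 - 2\right) = \left(-26732\right) 1 = -26732$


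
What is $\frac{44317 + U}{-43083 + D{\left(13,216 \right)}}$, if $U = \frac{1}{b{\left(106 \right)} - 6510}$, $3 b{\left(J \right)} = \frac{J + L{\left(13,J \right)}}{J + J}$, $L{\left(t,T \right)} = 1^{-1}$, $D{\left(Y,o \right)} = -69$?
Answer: $- \frac{183483591565}{178660197456} \approx -1.027$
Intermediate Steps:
$L{\left(t,T \right)} = 1$
$b{\left(J \right)} = \frac{1 + J}{6 J}$ ($b{\left(J \right)} = \frac{\left(J + 1\right) \frac{1}{J + J}}{3} = \frac{\left(1 + J\right) \frac{1}{2 J}}{3} = \frac{\frac{1}{2} \frac{1}{J} \left(1 + J\right)}{3} = \frac{1 + J}{6 J}$)
$U = - \frac{636}{4140253}$ ($U = \frac{1}{\frac{1 + 106}{6 \cdot 106} - 6510} = \frac{1}{\frac{1}{6} \cdot \frac{1}{106} \cdot 107 - 6510} = \frac{1}{\frac{107}{636} - 6510} = \frac{1}{- \frac{4140253}{636}} = - \frac{636}{4140253} \approx -0.00015361$)
$\frac{44317 + U}{-43083 + D{\left(13,216 \right)}} = \frac{44317 - \frac{636}{4140253}}{-43083 - 69} = \frac{183483591565}{4140253 \left(-43152\right)} = \frac{183483591565}{4140253} \left(- \frac{1}{43152}\right) = - \frac{183483591565}{178660197456}$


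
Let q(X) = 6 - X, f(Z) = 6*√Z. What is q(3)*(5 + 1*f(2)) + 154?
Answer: 169 + 18*√2 ≈ 194.46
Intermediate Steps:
q(3)*(5 + 1*f(2)) + 154 = (6 - 1*3)*(5 + 1*(6*√2)) + 154 = (6 - 3)*(5 + 6*√2) + 154 = 3*(5 + 6*√2) + 154 = (15 + 18*√2) + 154 = 169 + 18*√2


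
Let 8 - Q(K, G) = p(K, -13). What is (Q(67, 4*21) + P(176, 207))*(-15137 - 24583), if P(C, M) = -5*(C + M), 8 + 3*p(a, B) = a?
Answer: 76527200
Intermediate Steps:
p(a, B) = -8/3 + a/3
Q(K, G) = 32/3 - K/3 (Q(K, G) = 8 - (-8/3 + K/3) = 8 + (8/3 - K/3) = 32/3 - K/3)
P(C, M) = -5*C - 5*M
(Q(67, 4*21) + P(176, 207))*(-15137 - 24583) = ((32/3 - ⅓*67) + (-5*176 - 5*207))*(-15137 - 24583) = ((32/3 - 67/3) + (-880 - 1035))*(-39720) = (-35/3 - 1915)*(-39720) = -5780/3*(-39720) = 76527200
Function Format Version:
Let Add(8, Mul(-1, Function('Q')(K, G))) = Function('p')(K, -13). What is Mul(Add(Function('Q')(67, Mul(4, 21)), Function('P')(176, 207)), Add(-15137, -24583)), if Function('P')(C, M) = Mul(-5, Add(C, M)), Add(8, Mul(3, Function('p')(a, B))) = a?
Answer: 76527200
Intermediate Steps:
Function('p')(a, B) = Add(Rational(-8, 3), Mul(Rational(1, 3), a))
Function('Q')(K, G) = Add(Rational(32, 3), Mul(Rational(-1, 3), K)) (Function('Q')(K, G) = Add(8, Mul(-1, Add(Rational(-8, 3), Mul(Rational(1, 3), K)))) = Add(8, Add(Rational(8, 3), Mul(Rational(-1, 3), K))) = Add(Rational(32, 3), Mul(Rational(-1, 3), K)))
Function('P')(C, M) = Add(Mul(-5, C), Mul(-5, M))
Mul(Add(Function('Q')(67, Mul(4, 21)), Function('P')(176, 207)), Add(-15137, -24583)) = Mul(Add(Add(Rational(32, 3), Mul(Rational(-1, 3), 67)), Add(Mul(-5, 176), Mul(-5, 207))), Add(-15137, -24583)) = Mul(Add(Add(Rational(32, 3), Rational(-67, 3)), Add(-880, -1035)), -39720) = Mul(Add(Rational(-35, 3), -1915), -39720) = Mul(Rational(-5780, 3), -39720) = 76527200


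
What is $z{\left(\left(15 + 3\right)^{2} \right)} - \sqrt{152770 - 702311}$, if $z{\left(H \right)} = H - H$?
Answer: $- i \sqrt{549541} \approx - 741.31 i$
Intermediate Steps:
$z{\left(H \right)} = 0$
$z{\left(\left(15 + 3\right)^{2} \right)} - \sqrt{152770 - 702311} = 0 - \sqrt{152770 - 702311} = 0 - \sqrt{-549541} = 0 - i \sqrt{549541} = - i \sqrt{549541}$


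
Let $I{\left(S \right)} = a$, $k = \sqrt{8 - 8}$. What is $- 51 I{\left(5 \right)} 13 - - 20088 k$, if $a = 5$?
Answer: $-3315$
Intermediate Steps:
$k = 0$ ($k = \sqrt{0} = 0$)
$I{\left(S \right)} = 5$
$- 51 I{\left(5 \right)} 13 - - 20088 k = \left(-51\right) 5 \cdot 13 - \left(-20088\right) 0 = \left(-255\right) 13 - 0 = -3315 + 0 = -3315$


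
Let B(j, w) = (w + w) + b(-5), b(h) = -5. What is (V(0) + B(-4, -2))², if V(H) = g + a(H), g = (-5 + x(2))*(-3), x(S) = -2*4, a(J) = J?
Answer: 900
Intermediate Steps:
x(S) = -8
g = 39 (g = (-5 - 8)*(-3) = -13*(-3) = 39)
B(j, w) = -5 + 2*w (B(j, w) = (w + w) - 5 = 2*w - 5 = -5 + 2*w)
V(H) = 39 + H
(V(0) + B(-4, -2))² = ((39 + 0) + (-5 + 2*(-2)))² = (39 + (-5 - 4))² = (39 - 9)² = 30² = 900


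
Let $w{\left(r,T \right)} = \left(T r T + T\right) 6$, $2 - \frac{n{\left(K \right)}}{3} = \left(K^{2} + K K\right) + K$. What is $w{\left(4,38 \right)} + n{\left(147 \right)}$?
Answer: $-95205$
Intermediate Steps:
$n{\left(K \right)} = 6 - 6 K^{2} - 3 K$ ($n{\left(K \right)} = 6 - 3 \left(\left(K^{2} + K K\right) + K\right) = 6 - 3 \left(\left(K^{2} + K^{2}\right) + K\right) = 6 - 3 \left(2 K^{2} + K\right) = 6 - 3 \left(K + 2 K^{2}\right) = 6 - \left(3 K + 6 K^{2}\right) = 6 - 6 K^{2} - 3 K$)
$w{\left(r,T \right)} = 6 T + 6 r T^{2}$ ($w{\left(r,T \right)} = \left(r T^{2} + T\right) 6 = \left(T + r T^{2}\right) 6 = 6 T + 6 r T^{2}$)
$w{\left(4,38 \right)} + n{\left(147 \right)} = 6 \cdot 38 \left(1 + 38 \cdot 4\right) - \left(435 + 129654\right) = 6 \cdot 38 \left(1 + 152\right) - 130089 = 6 \cdot 38 \cdot 153 - 130089 = 34884 - 130089 = -95205$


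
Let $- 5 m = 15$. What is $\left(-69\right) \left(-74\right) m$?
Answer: $-15318$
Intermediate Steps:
$m = -3$ ($m = \left(- \frac{1}{5}\right) 15 = -3$)
$\left(-69\right) \left(-74\right) m = \left(-69\right) \left(-74\right) \left(-3\right) = 5106 \left(-3\right) = -15318$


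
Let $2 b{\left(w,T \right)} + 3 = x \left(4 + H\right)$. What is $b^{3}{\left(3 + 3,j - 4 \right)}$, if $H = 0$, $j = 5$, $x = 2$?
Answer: $\frac{125}{8} \approx 15.625$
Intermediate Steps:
$b{\left(w,T \right)} = \frac{5}{2}$ ($b{\left(w,T \right)} = - \frac{3}{2} + \frac{2 \left(4 + 0\right)}{2} = - \frac{3}{2} + \frac{2 \cdot 4}{2} = - \frac{3}{2} + \frac{1}{2} \cdot 8 = - \frac{3}{2} + 4 = \frac{5}{2}$)
$b^{3}{\left(3 + 3,j - 4 \right)} = \left(\frac{5}{2}\right)^{3} = \frac{125}{8}$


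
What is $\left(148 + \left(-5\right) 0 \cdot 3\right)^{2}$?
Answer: $21904$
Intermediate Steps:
$\left(148 + \left(-5\right) 0 \cdot 3\right)^{2} = \left(148 + 0 \cdot 3\right)^{2} = \left(148 + 0\right)^{2} = 148^{2} = 21904$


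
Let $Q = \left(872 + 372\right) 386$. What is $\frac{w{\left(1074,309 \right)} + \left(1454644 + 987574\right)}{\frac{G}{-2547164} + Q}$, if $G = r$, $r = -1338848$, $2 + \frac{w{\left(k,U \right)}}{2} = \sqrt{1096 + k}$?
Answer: $\frac{777589947637}{152888592128} + \frac{636791 \sqrt{2170}}{152888592128} \approx 5.0862$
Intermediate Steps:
$w{\left(k,U \right)} = -4 + 2 \sqrt{1096 + k}$
$Q = 480184$ ($Q = 1244 \cdot 386 = 480184$)
$G = -1338848$
$\frac{w{\left(1074,309 \right)} + \left(1454644 + 987574\right)}{\frac{G}{-2547164} + Q} = \frac{\left(-4 + 2 \sqrt{1096 + 1074}\right) + \left(1454644 + 987574\right)}{- \frac{1338848}{-2547164} + 480184} = \frac{\left(-4 + 2 \sqrt{2170}\right) + 2442218}{\left(-1338848\right) \left(- \frac{1}{2547164}\right) + 480184} = \frac{2442214 + 2 \sqrt{2170}}{\frac{334712}{636791} + 480184} = \frac{2442214 + 2 \sqrt{2170}}{\frac{305777184256}{636791}} = \left(2442214 + 2 \sqrt{2170}\right) \frac{636791}{305777184256} = \frac{777589947637}{152888592128} + \frac{636791 \sqrt{2170}}{152888592128}$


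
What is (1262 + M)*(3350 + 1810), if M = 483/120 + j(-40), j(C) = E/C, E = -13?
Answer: 6534366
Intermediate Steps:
j(C) = -13/C
M = 87/20 (M = 483/120 - 13/(-40) = 483*(1/120) - 13*(-1/40) = 161/40 + 13/40 = 87/20 ≈ 4.3500)
(1262 + M)*(3350 + 1810) = (1262 + 87/20)*(3350 + 1810) = (25327/20)*5160 = 6534366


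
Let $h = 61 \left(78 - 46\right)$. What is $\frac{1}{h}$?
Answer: $\frac{1}{1952} \approx 0.0005123$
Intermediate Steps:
$h = 1952$ ($h = 61 \cdot 32 = 1952$)
$\frac{1}{h} = \frac{1}{1952}$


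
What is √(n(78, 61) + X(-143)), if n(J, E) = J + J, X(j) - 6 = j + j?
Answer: 2*I*√31 ≈ 11.136*I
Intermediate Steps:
X(j) = 6 + 2*j (X(j) = 6 + (j + j) = 6 + 2*j)
n(J, E) = 2*J
√(n(78, 61) + X(-143)) = √(2*78 + (6 + 2*(-143))) = √(156 + (6 - 286)) = √(156 - 280) = √(-124) = 2*I*√31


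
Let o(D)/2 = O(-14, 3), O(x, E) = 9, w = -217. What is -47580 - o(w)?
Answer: -47598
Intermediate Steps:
o(D) = 18 (o(D) = 2*9 = 18)
-47580 - o(w) = -47580 - 1*18 = -47580 - 18 = -47598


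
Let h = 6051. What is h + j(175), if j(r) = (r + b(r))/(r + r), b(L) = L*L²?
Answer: 21364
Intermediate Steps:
b(L) = L³
j(r) = (r + r³)/(2*r) (j(r) = (r + r³)/(r + r) = (r + r³)/((2*r)) = (r + r³)*(1/(2*r)) = (r + r³)/(2*r))
h + j(175) = 6051 + (½ + (½)*175²) = 6051 + (½ + (½)*30625) = 6051 + (½ + 30625/2) = 6051 + 15313 = 21364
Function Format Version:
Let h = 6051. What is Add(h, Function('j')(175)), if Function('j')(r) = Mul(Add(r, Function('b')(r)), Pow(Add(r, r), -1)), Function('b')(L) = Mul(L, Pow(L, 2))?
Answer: 21364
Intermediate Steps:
Function('b')(L) = Pow(L, 3)
Function('j')(r) = Mul(Rational(1, 2), Pow(r, -1), Add(r, Pow(r, 3))) (Function('j')(r) = Mul(Add(r, Pow(r, 3)), Pow(Add(r, r), -1)) = Mul(Add(r, Pow(r, 3)), Pow(Mul(2, r), -1)) = Mul(Add(r, Pow(r, 3)), Mul(Rational(1, 2), Pow(r, -1))) = Mul(Rational(1, 2), Pow(r, -1), Add(r, Pow(r, 3))))
Add(h, Function('j')(175)) = Add(6051, Add(Rational(1, 2), Mul(Rational(1, 2), Pow(175, 2)))) = Add(6051, Add(Rational(1, 2), Mul(Rational(1, 2), 30625))) = Add(6051, Add(Rational(1, 2), Rational(30625, 2))) = Add(6051, 15313) = 21364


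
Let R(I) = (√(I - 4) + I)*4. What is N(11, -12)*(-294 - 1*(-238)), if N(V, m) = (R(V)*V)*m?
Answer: 325248 + 29568*√7 ≈ 4.0348e+5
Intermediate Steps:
R(I) = 4*I + 4*√(-4 + I) (R(I) = (√(-4 + I) + I)*4 = (I + √(-4 + I))*4 = 4*I + 4*√(-4 + I))
N(V, m) = V*m*(4*V + 4*√(-4 + V)) (N(V, m) = ((4*V + 4*√(-4 + V))*V)*m = (V*(4*V + 4*√(-4 + V)))*m = V*m*(4*V + 4*√(-4 + V)))
N(11, -12)*(-294 - 1*(-238)) = (4*11*(-12)*(11 + √(-4 + 11)))*(-294 - 1*(-238)) = (4*11*(-12)*(11 + √7))*(-294 + 238) = (-5808 - 528*√7)*(-56) = 325248 + 29568*√7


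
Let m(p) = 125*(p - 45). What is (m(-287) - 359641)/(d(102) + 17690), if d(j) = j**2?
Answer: -401141/28094 ≈ -14.279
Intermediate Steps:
m(p) = -5625 + 125*p (m(p) = 125*(-45 + p) = -5625 + 125*p)
(m(-287) - 359641)/(d(102) + 17690) = ((-5625 + 125*(-287)) - 359641)/(102**2 + 17690) = ((-5625 - 35875) - 359641)/(10404 + 17690) = (-41500 - 359641)/28094 = -401141*1/28094 = -401141/28094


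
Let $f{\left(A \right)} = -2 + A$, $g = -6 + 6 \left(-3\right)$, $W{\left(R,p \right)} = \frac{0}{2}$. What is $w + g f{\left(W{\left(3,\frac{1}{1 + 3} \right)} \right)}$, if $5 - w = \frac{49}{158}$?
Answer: $\frac{8325}{158} \approx 52.69$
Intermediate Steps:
$W{\left(R,p \right)} = 0$ ($W{\left(R,p \right)} = 0 \cdot \frac{1}{2} = 0$)
$g = -24$ ($g = -6 - 18 = -24$)
$w = \frac{741}{158}$ ($w = 5 - \frac{49}{158} = \frac{741}{158} \approx 4.6899$)
$w + g f{\left(W{\left(3,\frac{1}{1 + 3} \right)} \right)} = \frac{741}{158} - 24 \left(-2 + 0\right) = \frac{741}{158} - -48 = \frac{741}{158} + 48 = \frac{8325}{158}$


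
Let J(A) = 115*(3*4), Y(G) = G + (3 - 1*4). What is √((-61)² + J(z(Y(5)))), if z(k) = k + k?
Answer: √5101 ≈ 71.421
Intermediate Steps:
Y(G) = -1 + G (Y(G) = G + (3 - 4) = G - 1 = -1 + G)
z(k) = 2*k
J(A) = 1380 (J(A) = 115*12 = 1380)
√((-61)² + J(z(Y(5)))) = √((-61)² + 1380) = √(3721 + 1380) = √5101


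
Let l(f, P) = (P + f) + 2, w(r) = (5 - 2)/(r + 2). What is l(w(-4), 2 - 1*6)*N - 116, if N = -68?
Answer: 122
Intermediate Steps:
w(r) = 3/(2 + r)
l(f, P) = 2 + P + f
l(w(-4), 2 - 1*6)*N - 116 = (2 + (2 - 1*6) + 3/(2 - 4))*(-68) - 116 = (2 + (2 - 6) + 3/(-2))*(-68) - 116 = (2 - 4 + 3*(-1/2))*(-68) - 116 = (2 - 4 - 3/2)*(-68) - 116 = -7/2*(-68) - 116 = 238 - 116 = 122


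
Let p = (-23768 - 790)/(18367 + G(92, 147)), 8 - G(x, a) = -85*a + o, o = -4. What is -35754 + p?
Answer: -551946777/15437 ≈ -35755.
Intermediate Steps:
G(x, a) = 12 + 85*a (G(x, a) = 8 - (-85*a - 4) = 8 - (-4 - 85*a) = 8 + (4 + 85*a) = 12 + 85*a)
p = -12279/15437 (p = (-23768 - 790)/(18367 + (12 + 85*147)) = -24558/(18367 + (12 + 12495)) = -24558/(18367 + 12507) = -24558/30874 = -24558*1/30874 = -12279/15437 ≈ -0.79543)
-35754 + p = -35754 - 12279/15437 = -551946777/15437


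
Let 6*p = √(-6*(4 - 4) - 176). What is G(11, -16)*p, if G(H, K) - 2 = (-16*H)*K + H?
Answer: 1886*I*√11 ≈ 6255.2*I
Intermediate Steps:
G(H, K) = 2 + H - 16*H*K (G(H, K) = 2 + ((-16*H)*K + H) = 2 + (-16*H*K + H) = 2 + (H - 16*H*K) = 2 + H - 16*H*K)
p = 2*I*√11/3 (p = √(-6*(4 - 4) - 176)/6 = √(-6*0 - 176)/6 = √(0 - 176)/6 = √(-176)/6 = (4*I*√11)/6 = 2*I*√11/3 ≈ 2.2111*I)
G(11, -16)*p = (2 + 11 - 16*11*(-16))*(2*I*√11/3) = (2 + 11 + 2816)*(2*I*√11/3) = 2829*(2*I*√11/3) = 1886*I*√11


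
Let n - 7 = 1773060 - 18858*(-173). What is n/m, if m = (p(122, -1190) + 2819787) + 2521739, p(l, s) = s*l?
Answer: 5035501/5196346 ≈ 0.96905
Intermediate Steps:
p(l, s) = l*s
n = 5035501 (n = 7 + (1773060 - 18858*(-173)) = 7 + (1773060 + 3262434) = 7 + 5035494 = 5035501)
m = 5196346 (m = (122*(-1190) + 2819787) + 2521739 = (-145180 + 2819787) + 2521739 = 2674607 + 2521739 = 5196346)
n/m = 5035501/5196346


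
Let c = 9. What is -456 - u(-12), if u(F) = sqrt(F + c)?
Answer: -456 - I*sqrt(3) ≈ -456.0 - 1.732*I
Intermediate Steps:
u(F) = sqrt(9 + F) (u(F) = sqrt(F + 9) = sqrt(9 + F))
-456 - u(-12) = -456 - sqrt(9 - 12) = -456 - sqrt(-3) = -456 - I*sqrt(3)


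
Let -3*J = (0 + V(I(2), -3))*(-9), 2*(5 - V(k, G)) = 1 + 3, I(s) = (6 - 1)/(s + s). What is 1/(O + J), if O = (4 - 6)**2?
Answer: 1/13 ≈ 0.076923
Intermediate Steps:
I(s) = 5/(2*s) (I(s) = 5/((2*s)) = 5*(1/(2*s)) = 5/(2*s))
V(k, G) = 3 (V(k, G) = 5 - (1 + 3)/2 = 5 - 1/2*4 = 5 - 2 = 3)
O = 4 (O = (-2)**2 = 4)
J = 9 (J = -(0 + 3)*(-9)/3 = -(-9) = -1/3*(-27) = 9)
1/(O + J) = 1/(4 + 9) = 1/13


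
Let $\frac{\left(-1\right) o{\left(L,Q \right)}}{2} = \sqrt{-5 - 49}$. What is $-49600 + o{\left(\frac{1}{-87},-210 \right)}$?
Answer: $-49600 - 6 i \sqrt{6} \approx -49600.0 - 14.697 i$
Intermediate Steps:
$o{\left(L,Q \right)} = - 6 i \sqrt{6}$ ($o{\left(L,Q \right)} = - 2 \sqrt{-5 - 49} = - 2 \sqrt{-54} = - 2 \cdot 3 i \sqrt{6} = - 6 i \sqrt{6}$)
$-49600 + o{\left(\frac{1}{-87},-210 \right)} = -49600 - 6 i \sqrt{6}$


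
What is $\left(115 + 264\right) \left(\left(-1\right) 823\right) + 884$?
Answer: $-311033$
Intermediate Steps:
$\left(115 + 264\right) \left(\left(-1\right) 823\right) + 884 = 379 \left(-823\right) + 884 = -311917 + 884 = -311033$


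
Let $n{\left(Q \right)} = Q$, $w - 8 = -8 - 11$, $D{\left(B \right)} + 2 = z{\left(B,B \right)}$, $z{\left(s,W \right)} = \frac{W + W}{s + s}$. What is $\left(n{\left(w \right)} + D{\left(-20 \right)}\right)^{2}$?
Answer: $144$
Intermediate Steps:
$z{\left(s,W \right)} = \frac{W}{s}$ ($z{\left(s,W \right)} = \frac{2 W}{2 s} = 2 W \frac{1}{2 s} = \frac{W}{s}$)
$D{\left(B \right)} = -1$ ($D{\left(B \right)} = -2 + \frac{B}{B} = -2 + 1 = -1$)
$w = -11$ ($w = 8 - 19 = -11$)
$\left(n{\left(w \right)} + D{\left(-20 \right)}\right)^{2} = \left(-11 - 1\right)^{2} = \left(-12\right)^{2} = 144$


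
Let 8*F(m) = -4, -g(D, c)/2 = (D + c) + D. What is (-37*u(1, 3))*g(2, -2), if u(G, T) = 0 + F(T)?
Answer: -74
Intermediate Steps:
g(D, c) = -4*D - 2*c (g(D, c) = -2*((D + c) + D) = -2*(c + 2*D) = -4*D - 2*c)
F(m) = -½ (F(m) = (⅛)*(-4) = -½)
u(G, T) = -½ (u(G, T) = 0 - ½ = -½)
(-37*u(1, 3))*g(2, -2) = (-37*(-½))*(-4*2 - 2*(-2)) = 37*(-8 + 4)/2 = (37/2)*(-4) = -74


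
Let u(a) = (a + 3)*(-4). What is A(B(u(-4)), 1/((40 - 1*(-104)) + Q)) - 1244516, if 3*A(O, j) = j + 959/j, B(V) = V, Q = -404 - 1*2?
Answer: -348006391/262 ≈ -1.3283e+6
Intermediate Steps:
u(a) = -12 - 4*a (u(a) = (3 + a)*(-4) = -12 - 4*a)
Q = -406 (Q = -404 - 2 = -406)
A(O, j) = j/3 + 959/(3*j) (A(O, j) = (j + 959/j)/3 = j/3 + 959/(3*j))
A(B(u(-4)), 1/((40 - 1*(-104)) + Q)) - 1244516 = (959 + (1/((40 - 1*(-104)) - 406))²)/(3*(1/((40 - 1*(-104)) - 406))) - 1244516 = (959 + (1/((40 + 104) - 406))²)/(3*(1/((40 + 104) - 406))) - 1244516 = (959 + (1/(144 - 406))²)/(3*(1/(144 - 406))) - 1244516 = (959 + (1/(-262))²)/(3*(1/(-262))) - 1244516 = (959 + (-1/262)²)/(3*(-1/262)) - 1244516 = (⅓)*(-262)*(959 + 1/68644) - 1244516 = (⅓)*(-262)*(65829597/68644) - 1244516 = -21943199/262 - 1244516 = -348006391/262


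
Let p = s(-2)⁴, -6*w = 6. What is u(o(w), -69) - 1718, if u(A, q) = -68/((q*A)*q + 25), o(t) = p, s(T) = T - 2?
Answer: -2093968906/1218841 ≈ -1718.0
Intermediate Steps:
s(T) = -2 + T
w = -1 (w = -⅙*6 = -1)
p = 256 (p = (-2 - 2)⁴ = (-4)⁴ = 256)
o(t) = 256
u(A, q) = -68/(25 + A*q²) (u(A, q) = -68/((A*q)*q + 25) = -68/(A*q² + 25) = -68/(25 + A*q²))
u(o(w), -69) - 1718 = -68/(25 + 256*(-69)²) - 1718 = -68/(25 + 256*4761) - 1718 = -68/(25 + 1218816) - 1718 = -68/1218841 - 1718 = -2093968906/1218841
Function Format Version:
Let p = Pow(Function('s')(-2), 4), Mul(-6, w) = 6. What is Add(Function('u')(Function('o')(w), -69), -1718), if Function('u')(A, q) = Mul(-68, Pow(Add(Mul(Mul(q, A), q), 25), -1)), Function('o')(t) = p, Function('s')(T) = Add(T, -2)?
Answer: Rational(-2093968906, 1218841) ≈ -1718.0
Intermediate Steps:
Function('s')(T) = Add(-2, T)
w = -1 (w = Mul(Rational(-1, 6), 6) = -1)
p = 256 (p = Pow(Add(-2, -2), 4) = Pow(-4, 4) = 256)
Function('o')(t) = 256
Function('u')(A, q) = Mul(-68, Pow(Add(25, Mul(A, Pow(q, 2))), -1)) (Function('u')(A, q) = Mul(-68, Pow(Add(Mul(Mul(A, q), q), 25), -1)) = Mul(-68, Pow(Add(Mul(A, Pow(q, 2)), 25), -1)) = Mul(-68, Pow(Add(25, Mul(A, Pow(q, 2))), -1)))
Add(Function('u')(Function('o')(w), -69), -1718) = Add(Mul(-68, Pow(Add(25, Mul(256, Pow(-69, 2))), -1)), -1718) = Add(Mul(-68, Pow(Add(25, Mul(256, 4761)), -1)), -1718) = Add(Mul(-68, Pow(Add(25, 1218816), -1)), -1718) = Add(Mul(-68, Pow(1218841, -1)), -1718) = Add(Mul(-68, Rational(1, 1218841)), -1718) = Add(Rational(-68, 1218841), -1718) = Rational(-2093968906, 1218841)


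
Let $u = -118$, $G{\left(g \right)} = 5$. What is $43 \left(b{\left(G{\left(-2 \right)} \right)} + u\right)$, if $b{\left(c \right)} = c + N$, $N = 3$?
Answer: $-4730$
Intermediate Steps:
$b{\left(c \right)} = 3 + c$ ($b{\left(c \right)} = c + 3 = 3 + c$)
$43 \left(b{\left(G{\left(-2 \right)} \right)} + u\right) = 43 \left(\left(3 + 5\right) - 118\right) = 43 \left(8 - 118\right) = 43 \left(-110\right) = -4730$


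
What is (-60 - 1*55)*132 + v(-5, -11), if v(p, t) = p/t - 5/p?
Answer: -166964/11 ≈ -15179.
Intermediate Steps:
v(p, t) = -5/p + p/t
(-60 - 1*55)*132 + v(-5, -11) = (-60 - 1*55)*132 + (-5/(-5) - 5/(-11)) = (-60 - 55)*132 + (-5*(-⅕) - 5*(-1/11)) = -115*132 + (1 + 5/11) = -15180 + 16/11 = -166964/11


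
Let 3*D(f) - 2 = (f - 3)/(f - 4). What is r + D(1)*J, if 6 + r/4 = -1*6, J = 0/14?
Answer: -48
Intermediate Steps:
D(f) = 2/3 + (-3 + f)/(3*(-4 + f)) (D(f) = 2/3 + ((f - 3)/(f - 4))/3 = 2/3 + ((-3 + f)/(-4 + f))/3 = 2/3 + (-3 + f)/(3*(-4 + f)))
J = 0 (J = 0*(1/14) = 0)
r = -48 (r = -24 + 4*(-1*6) = -24 + 4*(-6) = -24 - 24 = -48)
r + D(1)*J = -48 + ((-11/3 + 1)/(-4 + 1))*0 = -48 + (-8/3/(-3))*0 = -48 - 1/3*(-8/3)*0 = -48 + (8/9)*0 = -48 + 0 = -48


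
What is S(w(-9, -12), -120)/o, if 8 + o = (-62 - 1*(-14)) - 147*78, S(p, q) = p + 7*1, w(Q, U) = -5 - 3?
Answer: 1/11522 ≈ 8.6791e-5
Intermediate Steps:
w(Q, U) = -8
S(p, q) = 7 + p (S(p, q) = p + 7 = 7 + p)
o = -11522 (o = -8 + ((-62 - 1*(-14)) - 147*78) = -8 + ((-62 + 14) - 11466) = -8 + (-48 - 11466) = -8 - 11514 = -11522)
S(w(-9, -12), -120)/o = (7 - 8)/(-11522) = -1*(-1/11522) = 1/11522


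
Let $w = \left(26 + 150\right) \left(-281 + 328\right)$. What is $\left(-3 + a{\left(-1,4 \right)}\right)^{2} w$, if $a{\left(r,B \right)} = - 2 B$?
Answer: $1000912$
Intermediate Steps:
$w = 8272$ ($w = 176 \cdot 47 = 8272$)
$\left(-3 + a{\left(-1,4 \right)}\right)^{2} w = \left(-3 - 8\right)^{2} \cdot 8272 = \left(-11\right)^{2} \cdot 8272 = 121 \cdot 8272 = 1000912$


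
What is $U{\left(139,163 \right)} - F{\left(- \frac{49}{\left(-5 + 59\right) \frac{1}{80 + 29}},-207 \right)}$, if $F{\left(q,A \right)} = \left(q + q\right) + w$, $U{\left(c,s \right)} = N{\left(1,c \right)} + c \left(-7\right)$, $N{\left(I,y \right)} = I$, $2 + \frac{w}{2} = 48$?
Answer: $- \frac{23387}{27} \approx -866.19$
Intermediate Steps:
$w = 92$ ($w = -4 + 2 \cdot 48 = -4 + 96 = 92$)
$U{\left(c,s \right)} = 1 - 7 c$ ($U{\left(c,s \right)} = 1 + c \left(-7\right) = 1 - 7 c$)
$F{\left(q,A \right)} = 92 + 2 q$ ($F{\left(q,A \right)} = \left(q + q\right) + 92 = 2 q + 92 = 92 + 2 q$)
$U{\left(139,163 \right)} - F{\left(- \frac{49}{\left(-5 + 59\right) \frac{1}{80 + 29}},-207 \right)} = \left(1 - 973\right) - \left(92 + 2 \left(- \frac{49}{\left(-5 + 59\right) \frac{1}{80 + 29}}\right)\right) = \left(1 - 973\right) - \left(92 + 2 \left(- \frac{49}{54 \cdot \frac{1}{109}}\right)\right) = -972 - \left(92 + 2 \left(- \frac{49}{54 \cdot \frac{1}{109}}\right)\right) = -972 - \left(92 + 2 \left(- \frac{49}{\frac{54}{109}}\right)\right) = -972 - \left(92 + 2 \left(\left(-49\right) \frac{109}{54}\right)\right) = -972 - \left(92 + 2 \left(- \frac{5341}{54}\right)\right) = -972 - \left(92 - \frac{5341}{27}\right) = -972 - - \frac{2857}{27} = -972 + \frac{2857}{27} = - \frac{23387}{27}$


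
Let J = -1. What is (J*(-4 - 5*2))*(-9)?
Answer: -126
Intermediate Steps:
(J*(-4 - 5*2))*(-9) = -(-4 - 5*2)*(-9) = -(-4 - 10)*(-9) = -1*(-14)*(-9) = 14*(-9) = -126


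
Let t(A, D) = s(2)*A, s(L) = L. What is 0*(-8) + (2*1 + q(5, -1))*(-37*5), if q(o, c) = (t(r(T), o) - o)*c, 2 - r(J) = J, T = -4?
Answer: 925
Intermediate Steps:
r(J) = 2 - J
t(A, D) = 2*A
q(o, c) = c*(12 - o) (q(o, c) = (2*(2 - 1*(-4)) - o)*c = (2*(2 + 4) - o)*c = (2*6 - o)*c = (12 - o)*c = c*(12 - o))
0*(-8) + (2*1 + q(5, -1))*(-37*5) = 0*(-8) + (2*1 - (12 - 1*5))*(-37*5) = 0 + (2 - (12 - 5))*(-185) = 0 + (2 - 1*7)*(-185) = 0 + (2 - 7)*(-185) = 0 - 5*(-185) = 0 + 925 = 925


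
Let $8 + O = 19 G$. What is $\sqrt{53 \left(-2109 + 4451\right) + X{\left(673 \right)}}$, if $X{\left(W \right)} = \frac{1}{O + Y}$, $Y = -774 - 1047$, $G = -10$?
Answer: $\frac{\sqrt{505982383467}}{2019} \approx 352.32$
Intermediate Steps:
$O = -198$ ($O = -8 + 19 \left(-10\right) = -8 - 190 = -198$)
$Y = -1821$
$X{\left(W \right)} = - \frac{1}{2019}$ ($X{\left(W \right)} = \frac{1}{-198 - 1821} = \frac{1}{-2019} = - \frac{1}{2019}$)
$\sqrt{53 \left(-2109 + 4451\right) + X{\left(673 \right)}} = \sqrt{53 \left(-2109 + 4451\right) - \frac{1}{2019}} = \sqrt{53 \cdot 2342 - \frac{1}{2019}} = \sqrt{124126 - \frac{1}{2019}} = \sqrt{\frac{250610393}{2019}} = \frac{\sqrt{505982383467}}{2019}$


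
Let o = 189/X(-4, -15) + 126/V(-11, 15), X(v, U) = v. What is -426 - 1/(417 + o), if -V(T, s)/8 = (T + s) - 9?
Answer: -1588564/3729 ≈ -426.00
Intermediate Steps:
V(T, s) = 72 - 8*T - 8*s (V(T, s) = -8*((T + s) - 9) = -8*(-9 + T + s) = 72 - 8*T - 8*s)
o = -441/10 (o = 189/(-4) + 126/(72 - 8*(-11) - 8*15) = 189*(-¼) + 126/(72 + 88 - 120) = -189/4 + 126/40 = -189/4 + 126*(1/40) = -189/4 + 63/20 = -441/10 ≈ -44.100)
-426 - 1/(417 + o) = -426 - 1/(417 - 441/10) = -426 - 1/3729/10 = -426 - 1*10/3729 = -426 - 10/3729 = -1588564/3729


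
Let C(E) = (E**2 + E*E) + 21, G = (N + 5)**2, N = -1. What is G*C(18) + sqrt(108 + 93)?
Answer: 10704 + sqrt(201) ≈ 10718.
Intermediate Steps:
G = 16 (G = (-1 + 5)**2 = 4**2 = 16)
C(E) = 21 + 2*E**2 (C(E) = (E**2 + E**2) + 21 = 2*E**2 + 21 = 21 + 2*E**2)
G*C(18) + sqrt(108 + 93) = 16*(21 + 2*18**2) + sqrt(108 + 93) = 16*(21 + 2*324) + sqrt(201) = 16*(21 + 648) + sqrt(201) = 16*669 + sqrt(201) = 10704 + sqrt(201)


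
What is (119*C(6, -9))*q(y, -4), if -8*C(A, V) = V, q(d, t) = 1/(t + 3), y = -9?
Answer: -1071/8 ≈ -133.88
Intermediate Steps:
q(d, t) = 1/(3 + t)
C(A, V) = -V/8
(119*C(6, -9))*q(y, -4) = (119*(-⅛*(-9)))/(3 - 4) = (119*(9/8))/(-1) = (1071/8)*(-1) = -1071/8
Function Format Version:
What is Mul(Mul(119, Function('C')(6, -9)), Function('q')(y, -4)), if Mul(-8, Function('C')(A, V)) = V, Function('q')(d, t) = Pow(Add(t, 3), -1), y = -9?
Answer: Rational(-1071, 8) ≈ -133.88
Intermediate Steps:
Function('q')(d, t) = Pow(Add(3, t), -1)
Function('C')(A, V) = Mul(Rational(-1, 8), V)
Mul(Mul(119, Function('C')(6, -9)), Function('q')(y, -4)) = Mul(Mul(119, Mul(Rational(-1, 8), -9)), Pow(Add(3, -4), -1)) = Mul(Mul(119, Rational(9, 8)), Pow(-1, -1)) = Mul(Rational(1071, 8), -1) = Rational(-1071, 8)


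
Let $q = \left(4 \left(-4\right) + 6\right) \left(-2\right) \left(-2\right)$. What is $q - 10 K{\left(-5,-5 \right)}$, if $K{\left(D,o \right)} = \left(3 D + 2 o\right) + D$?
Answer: $260$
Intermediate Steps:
$K{\left(D,o \right)} = 2 o + 4 D$ ($K{\left(D,o \right)} = \left(2 o + 3 D\right) + D = 2 o + 4 D$)
$q = -40$ ($q = \left(-16 + 6\right) \left(-2\right) \left(-2\right) = \left(-10\right) \left(-2\right) \left(-2\right) = 20 \left(-2\right) = -40$)
$q - 10 K{\left(-5,-5 \right)} = -40 - 10 \left(2 \left(-5\right) + 4 \left(-5\right)\right) = -40 - 10 \left(-10 - 20\right) = -40 - -300 = -40 + 300 = 260$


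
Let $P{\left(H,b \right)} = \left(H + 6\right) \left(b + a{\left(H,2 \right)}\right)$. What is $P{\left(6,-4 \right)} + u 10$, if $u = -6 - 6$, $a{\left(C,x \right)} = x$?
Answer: $-144$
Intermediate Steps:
$P{\left(H,b \right)} = \left(2 + b\right) \left(6 + H\right)$ ($P{\left(H,b \right)} = \left(H + 6\right) \left(b + 2\right) = \left(6 + H\right) \left(2 + b\right) = \left(2 + b\right) \left(6 + H\right)$)
$u = -12$
$P{\left(6,-4 \right)} + u 10 = \left(12 + 2 \cdot 6 + 6 \left(-4\right) + 6 \left(-4\right)\right) - 120 = \left(12 + 12 - 24 - 24\right) - 120 = -24 - 120 = -144$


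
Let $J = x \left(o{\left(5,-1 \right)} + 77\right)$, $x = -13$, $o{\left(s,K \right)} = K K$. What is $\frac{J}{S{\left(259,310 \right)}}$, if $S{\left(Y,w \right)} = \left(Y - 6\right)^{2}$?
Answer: $- \frac{1014}{64009} \approx -0.015842$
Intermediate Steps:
$o{\left(s,K \right)} = K^{2}$
$S{\left(Y,w \right)} = \left(-6 + Y\right)^{2}$
$J = -1014$ ($J = - 13 \left(\left(-1\right)^{2} + 77\right) = - 13 \left(1 + 77\right) = \left(-13\right) 78 = -1014$)
$\frac{J}{S{\left(259,310 \right)}} = - \frac{1014}{\left(-6 + 259\right)^{2}} = - \frac{1014}{253^{2}} = - \frac{1014}{64009}$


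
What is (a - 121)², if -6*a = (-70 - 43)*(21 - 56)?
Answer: 21911761/36 ≈ 6.0866e+5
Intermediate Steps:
a = -3955/6 (a = -(-70 - 43)*(21 - 56)/6 = -(-113)*(-35)/6 = -⅙*3955 = -3955/6 ≈ -659.17)
(a - 121)² = (-3955/6 - 121)² = (-4681/6)² = 21911761/36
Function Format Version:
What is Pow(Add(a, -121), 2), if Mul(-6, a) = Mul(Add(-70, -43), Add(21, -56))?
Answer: Rational(21911761, 36) ≈ 6.0866e+5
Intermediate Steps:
a = Rational(-3955, 6) (a = Mul(Rational(-1, 6), Mul(Add(-70, -43), Add(21, -56))) = Mul(Rational(-1, 6), Mul(-113, -35)) = Mul(Rational(-1, 6), 3955) = Rational(-3955, 6) ≈ -659.17)
Pow(Add(a, -121), 2) = Pow(Add(Rational(-3955, 6), -121), 2) = Pow(Rational(-4681, 6), 2) = Rational(21911761, 36)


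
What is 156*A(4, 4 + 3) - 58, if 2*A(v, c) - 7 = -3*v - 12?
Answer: -1384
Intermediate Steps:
A(v, c) = -5/2 - 3*v/2 (A(v, c) = 7/2 + (-3*v - 12)/2 = 7/2 + (-12 - 3*v)/2 = 7/2 + (-6 - 3*v/2) = -5/2 - 3*v/2)
156*A(4, 4 + 3) - 58 = 156*(-5/2 - 3/2*4) - 58 = 156*(-5/2 - 6) - 58 = 156*(-17/2) - 58 = -1326 - 58 = -1384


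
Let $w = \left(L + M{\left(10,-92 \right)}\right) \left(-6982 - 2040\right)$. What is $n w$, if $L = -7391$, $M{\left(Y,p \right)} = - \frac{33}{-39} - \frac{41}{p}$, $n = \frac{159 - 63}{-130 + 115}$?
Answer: $- \frac{49069081232}{115} \approx -4.2669 \cdot 10^{8}$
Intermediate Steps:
$n = - \frac{32}{5}$ ($n = \frac{96}{-15} = 96 \left(- \frac{1}{15}\right) = - \frac{32}{5} \approx -6.4$)
$M{\left(Y,p \right)} = \frac{11}{13} - \frac{41}{p}$ ($M{\left(Y,p \right)} = \left(-33\right) \left(- \frac{1}{39}\right) - \frac{41}{p} = \frac{11}{13} - \frac{41}{p}$)
$w = \frac{3066817577}{46}$ ($w = \left(-7391 + \left(\frac{11}{13} - \frac{41}{-92}\right)\right) \left(-6982 - 2040\right) = \left(-7391 + \left(\frac{11}{13} - - \frac{41}{92}\right)\right) \left(-9022\right) = \left(-7391 + \left(\frac{11}{13} + \frac{41}{92}\right)\right) \left(-9022\right) = \left(-7391 + \frac{1545}{1196}\right) \left(-9022\right) = \left(- \frac{8838091}{1196}\right) \left(-9022\right) = \frac{3066817577}{46} \approx 6.667 \cdot 10^{7}$)
$n w = \left(- \frac{32}{5}\right) \frac{3066817577}{46} = - \frac{49069081232}{115}$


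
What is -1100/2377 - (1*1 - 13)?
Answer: 27424/2377 ≈ 11.537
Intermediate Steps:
-1100/2377 - (1*1 - 13) = -1100*1/2377 - (1 - 13) = -1100/2377 - 1*(-12) = -1100/2377 + 12 = 27424/2377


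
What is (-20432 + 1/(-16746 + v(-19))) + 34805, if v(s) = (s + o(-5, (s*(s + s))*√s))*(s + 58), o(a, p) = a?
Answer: 254143385/17682 ≈ 14373.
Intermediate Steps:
v(s) = (-5 + s)*(58 + s) (v(s) = (s - 5)*(s + 58) = (-5 + s)*(58 + s))
(-20432 + 1/(-16746 + v(-19))) + 34805 = (-20432 + 1/(-16746 + (-290 + (-19)² + 53*(-19)))) + 34805 = (-20432 + 1/(-16746 + (-290 + 361 - 1007))) + 34805 = (-20432 + 1/(-16746 - 936)) + 34805 = (-20432 + 1/(-17682)) + 34805 = (-20432 - 1/17682) + 34805 = -361278625/17682 + 34805 = 254143385/17682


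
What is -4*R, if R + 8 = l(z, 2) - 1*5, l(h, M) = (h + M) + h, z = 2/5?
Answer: 204/5 ≈ 40.800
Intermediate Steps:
z = ⅖ (z = 2*(⅕) = ⅖ ≈ 0.40000)
l(h, M) = M + 2*h (l(h, M) = (M + h) + h = M + 2*h)
R = -51/5 (R = -8 + ((2 + 2*(⅖)) - 1*5) = -8 + ((2 + ⅘) - 5) = -8 + (14/5 - 5) = -8 - 11/5 = -51/5 ≈ -10.200)
-4*R = -4*(-51/5) = 204/5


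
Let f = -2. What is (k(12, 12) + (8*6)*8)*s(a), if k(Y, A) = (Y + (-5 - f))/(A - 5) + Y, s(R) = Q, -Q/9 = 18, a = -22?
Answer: -450522/7 ≈ -64360.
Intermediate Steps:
Q = -162 (Q = -9*18 = -162)
s(R) = -162
k(Y, A) = Y + (-3 + Y)/(-5 + A) (k(Y, A) = (Y + (-5 - 1*(-2)))/(A - 5) + Y = (Y + (-5 + 2))/(-5 + A) + Y = (Y - 3)/(-5 + A) + Y = (-3 + Y)/(-5 + A) + Y = Y + (-3 + Y)/(-5 + A))
(k(12, 12) + (8*6)*8)*s(a) = ((-3 - 4*12 + 12*12)/(-5 + 12) + (8*6)*8)*(-162) = ((-3 - 48 + 144)/7 + 48*8)*(-162) = ((1/7)*93 + 384)*(-162) = (93/7 + 384)*(-162) = (2781/7)*(-162) = -450522/7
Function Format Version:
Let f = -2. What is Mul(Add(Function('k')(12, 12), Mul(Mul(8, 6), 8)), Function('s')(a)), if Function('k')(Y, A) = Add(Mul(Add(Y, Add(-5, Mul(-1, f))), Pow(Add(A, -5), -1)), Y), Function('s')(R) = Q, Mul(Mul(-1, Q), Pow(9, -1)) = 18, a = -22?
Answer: Rational(-450522, 7) ≈ -64360.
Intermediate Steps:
Q = -162 (Q = Mul(-9, 18) = -162)
Function('s')(R) = -162
Function('k')(Y, A) = Add(Y, Mul(Pow(Add(-5, A), -1), Add(-3, Y))) (Function('k')(Y, A) = Add(Mul(Add(Y, Add(-5, Mul(-1, -2))), Pow(Add(A, -5), -1)), Y) = Add(Mul(Add(Y, Add(-5, 2)), Pow(Add(-5, A), -1)), Y) = Add(Mul(Add(Y, -3), Pow(Add(-5, A), -1)), Y) = Add(Mul(Add(-3, Y), Pow(Add(-5, A), -1)), Y) = Add(Mul(Pow(Add(-5, A), -1), Add(-3, Y)), Y) = Add(Y, Mul(Pow(Add(-5, A), -1), Add(-3, Y))))
Mul(Add(Function('k')(12, 12), Mul(Mul(8, 6), 8)), Function('s')(a)) = Mul(Add(Mul(Pow(Add(-5, 12), -1), Add(-3, Mul(-4, 12), Mul(12, 12))), Mul(Mul(8, 6), 8)), -162) = Mul(Add(Mul(Pow(7, -1), Add(-3, -48, 144)), Mul(48, 8)), -162) = Mul(Add(Mul(Rational(1, 7), 93), 384), -162) = Mul(Add(Rational(93, 7), 384), -162) = Mul(Rational(2781, 7), -162) = Rational(-450522, 7)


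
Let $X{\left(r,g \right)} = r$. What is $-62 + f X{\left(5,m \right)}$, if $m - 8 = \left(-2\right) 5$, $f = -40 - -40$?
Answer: $-62$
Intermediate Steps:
$f = 0$ ($f = -40 + 40 = 0$)
$m = -2$ ($m = 8 - 10 = -2$)
$-62 + f X{\left(5,m \right)} = -62 + 0 \cdot 5 = -62 + 0 = -62$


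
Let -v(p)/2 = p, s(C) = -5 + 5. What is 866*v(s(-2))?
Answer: 0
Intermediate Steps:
s(C) = 0
v(p) = -2*p
866*v(s(-2)) = 866*(-2*0) = 866*0 = 0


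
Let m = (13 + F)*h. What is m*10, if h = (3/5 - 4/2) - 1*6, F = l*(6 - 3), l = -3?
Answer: -296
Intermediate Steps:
F = -9 (F = -3*(6 - 3) = -3*3 = -9)
h = -37/5 (h = (3*(⅕) - 4*½) - 6 = (⅗ - 2) - 6 = -7/5 - 6 = -37/5 ≈ -7.4000)
m = -148/5 (m = (13 - 9)*(-37/5) = 4*(-37/5) = -148/5 ≈ -29.600)
m*10 = -148/5*10 = -296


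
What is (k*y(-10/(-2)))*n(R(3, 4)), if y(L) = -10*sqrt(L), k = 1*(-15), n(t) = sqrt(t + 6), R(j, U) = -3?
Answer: 150*sqrt(15) ≈ 580.95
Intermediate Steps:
n(t) = sqrt(6 + t)
k = -15
(k*y(-10/(-2)))*n(R(3, 4)) = (-(-150)*sqrt(-10/(-2)))*sqrt(6 - 3) = (-(-150)*sqrt(-10*(-1/2)))*sqrt(3) = (-(-150)*sqrt(5))*sqrt(3) = (150*sqrt(5))*sqrt(3) = 150*sqrt(15)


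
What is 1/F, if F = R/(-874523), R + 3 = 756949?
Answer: -874523/756946 ≈ -1.1553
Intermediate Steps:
R = 756946 (R = -3 + 756949 = 756946)
F = -756946/874523 (F = 756946/(-874523) = 756946*(-1/874523) = -756946/874523 ≈ -0.86555)
1/F = 1/(-756946/874523) = -874523/756946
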